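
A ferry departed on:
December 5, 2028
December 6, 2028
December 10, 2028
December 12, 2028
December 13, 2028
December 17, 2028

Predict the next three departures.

Gaps: 1, 4, 2, 1, 4 days — not constant, but cyclic with period 3.
The events fall on every Tuesday, Wednesday and Sunday.
Next Tuesday: December 19, 2028.
Next Wednesday: December 20, 2028.
The following Sunday is December 24, 2028.

December 19, 2028; December 20, 2028; December 24, 2028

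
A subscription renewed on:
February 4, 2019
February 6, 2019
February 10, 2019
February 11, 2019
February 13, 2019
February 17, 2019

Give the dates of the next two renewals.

February 18, 2019; February 20, 2019

Gaps: 2, 4, 1, 2, 4 days — not constant, but cyclic with period 3.
The events fall on every Monday, Wednesday and Sunday.
Next Monday: February 18, 2019.
Next Wednesday: February 20, 2019.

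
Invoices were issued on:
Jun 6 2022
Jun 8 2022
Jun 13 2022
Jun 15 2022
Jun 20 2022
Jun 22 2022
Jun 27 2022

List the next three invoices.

Gaps: 2, 5, 2, 5, 2, 5 days — not constant, but cyclic with period 2.
The events fall on every Monday and Wednesday.
Next Wednesday: Jun 29 2022.
The following Monday is Jul 4 2022.
Next Wednesday: Jul 6 2022.

Jun 29 2022, Jul 4 2022, Jul 6 2022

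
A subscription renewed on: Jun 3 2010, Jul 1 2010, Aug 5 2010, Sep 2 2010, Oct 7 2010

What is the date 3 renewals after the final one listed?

Jan 6 2011

All dates are Thursdays, 28, 35, 28, 35 days apart.
Specifically, the 1st Thursday of each month.
1st Thursday of November 2010: Nov 4 2010.
1st Thursday of December 2010: Dec 2 2010.
1st Thursday of January 2011: Jan 6 2011.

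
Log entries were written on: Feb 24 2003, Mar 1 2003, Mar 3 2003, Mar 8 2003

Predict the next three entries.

The gap pattern 5, 2, 5 repeats every 2 events.
These are the Mondays and Saturdays of each week.
The following Monday is Mar 10 2003.
Next Saturday: Mar 15 2003.
Next Monday: Mar 17 2003.

Mar 10 2003, Mar 15 2003, Mar 17 2003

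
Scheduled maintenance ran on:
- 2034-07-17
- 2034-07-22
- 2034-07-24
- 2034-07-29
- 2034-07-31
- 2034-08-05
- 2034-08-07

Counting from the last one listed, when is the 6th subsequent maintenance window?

2034-08-28

The gap pattern 5, 2, 5, 2, 5, 2 repeats every 2 events.
These are the Mondays and Saturdays of each week.
Next Saturday: 2034-08-12.
The following Monday is 2034-08-14.
Next Saturday: 2034-08-19.
Next Monday: 2034-08-21.
Next Saturday: 2034-08-26.
The following Monday is 2034-08-28.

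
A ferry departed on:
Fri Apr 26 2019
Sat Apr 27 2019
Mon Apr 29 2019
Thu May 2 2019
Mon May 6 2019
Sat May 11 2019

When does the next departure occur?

Gaps: 1, 2, 3, 4, 5 days — each gap is 1 larger than the previous one.
Next gap: 6 days. Sat May 11 2019 + 6 days = Fri May 17 2019.

Fri May 17 2019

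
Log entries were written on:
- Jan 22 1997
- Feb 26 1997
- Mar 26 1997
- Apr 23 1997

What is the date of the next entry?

May 28 1997

Gaps: 35, 28, 28 days — a mix of 28 and 35. Every date is a Wednesday.
Each is the 4th Wednesday of its month.
May 1997 — 4th Wednesday is May 28 1997.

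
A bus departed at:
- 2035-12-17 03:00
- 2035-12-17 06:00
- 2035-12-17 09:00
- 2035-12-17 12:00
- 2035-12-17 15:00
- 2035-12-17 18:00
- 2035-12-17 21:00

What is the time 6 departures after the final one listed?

Spacing: 3, 3, 3, 3, 3, 3 h — constant 3 h.
2035-12-17 21:00 + 3 h = 2035-12-18 00:00.
2035-12-18 00:00 + 3 h = 2035-12-18 03:00.
2035-12-18 03:00 + 3 h = 2035-12-18 06:00.
2035-12-18 06:00 + 3 h = 2035-12-18 09:00.
2035-12-18 09:00 + 3 h = 2035-12-18 12:00.
2035-12-18 12:00 + 3 h = 2035-12-18 15:00.

2035-12-18 15:00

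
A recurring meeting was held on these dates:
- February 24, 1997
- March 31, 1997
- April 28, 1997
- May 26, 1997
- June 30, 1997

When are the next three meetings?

All Mondays; the gaps (35, 28, 28, 35) vary with month length.
This is the last Monday of each month.
Last Monday of July 1997: July 28, 1997.
August 1997 ends with Monday August 25, 1997.
Last Monday of September 1997: September 29, 1997.

July 28, 1997; August 25, 1997; September 29, 1997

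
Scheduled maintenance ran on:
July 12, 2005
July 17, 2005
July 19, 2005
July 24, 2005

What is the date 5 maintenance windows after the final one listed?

August 9, 2005

Gaps: 5, 2, 5 days — not constant, but cyclic with period 2.
The events fall on every Tuesday and Sunday.
The following Tuesday is July 26, 2005.
Next Sunday: July 31, 2005.
Next Tuesday: August 2, 2005.
The following Sunday is August 7, 2005.
Next Tuesday: August 9, 2005.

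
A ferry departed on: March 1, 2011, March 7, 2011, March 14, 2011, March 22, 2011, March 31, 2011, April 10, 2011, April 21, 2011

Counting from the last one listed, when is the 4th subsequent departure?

Gaps: 6, 7, 8, 9, 10, 11 days — each gap is 1 larger than the previous one.
Next gap: 12 days. April 21, 2011 + 12 days = May 3, 2011.
Next gap: 13 days. May 3, 2011 + 13 days = May 16, 2011.
Next gap: 14 days. May 16, 2011 + 14 days = May 30, 2011.
Next gap: 15 days. May 30, 2011 + 15 days = June 14, 2011.

June 14, 2011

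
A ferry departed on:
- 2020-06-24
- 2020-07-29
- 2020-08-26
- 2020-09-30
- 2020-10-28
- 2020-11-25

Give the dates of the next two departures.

These are Wednesdays with 35, 28, 35, 28, 28-day gaps.
Each is the final Wednesday of its month — 2020-07-29 is past the 28th, so '4th Wednesday' doesn't fit.
December 2020 ends with Wednesday 2020-12-30.
Last Wednesday of January 2021: 2021-01-27.

2020-12-30, 2021-01-27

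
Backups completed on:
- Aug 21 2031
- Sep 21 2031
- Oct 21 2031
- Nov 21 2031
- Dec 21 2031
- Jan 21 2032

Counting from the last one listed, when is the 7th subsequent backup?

Aug 21 2032

Gaps: 31, 30, 31, 30, 31 days — not constant. Every event is on the 21st of the month.
Pattern: the 21st of each month.
Next: February 2032 → Feb 21 2032.
March 2032: Mar 21 2032.
April 2032: Apr 21 2032.
May 2032: May 21 2032.
Next: June 2032 → Jun 21 2032.
Next: July 2032 → Jul 21 2032.
Next: August 2032 → Aug 21 2032.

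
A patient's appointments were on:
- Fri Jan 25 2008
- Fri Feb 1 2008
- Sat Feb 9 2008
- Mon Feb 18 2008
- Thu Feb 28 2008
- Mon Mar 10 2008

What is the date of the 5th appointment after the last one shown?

Mon May 19 2008

The spacing grows by 1 each time: 7, 8, 9, 10, 11 days.
Next gap: 12 days. Mon Mar 10 2008 + 12 days = Sat Mar 22 2008.
Next gap: 13 days. Sat Mar 22 2008 + 13 days = Fri Apr 4 2008.
Next gap: 14 days. Fri Apr 4 2008 + 14 days = Fri Apr 18 2008.
Next gap: 15 days. Fri Apr 18 2008 + 15 days = Sat May 3 2008.
Next gap: 16 days. Sat May 3 2008 + 16 days = Mon May 19 2008.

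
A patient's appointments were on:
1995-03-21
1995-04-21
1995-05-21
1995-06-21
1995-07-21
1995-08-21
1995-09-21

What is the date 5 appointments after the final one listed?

1996-02-21

Gaps: 31, 30, 31, 30, 31, 31 days — not constant. Every event is on the 21st of the month.
Pattern: the 21st of each month.
October 1995: 1995-10-21.
November 1995: 1995-11-21.
Next: December 1995 → 1995-12-21.
January 1996: 1996-01-21.
Next: February 1996 → 1996-02-21.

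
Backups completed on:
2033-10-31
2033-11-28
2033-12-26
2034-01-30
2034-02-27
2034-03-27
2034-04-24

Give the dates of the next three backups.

2034-05-29, 2034-06-26, 2034-07-31

All Mondays; the gaps (28, 28, 35, 28, 28, 28) vary with month length.
This is the last Monday of each month.
May 2034 ends with Monday 2034-05-29.
June 2034 ends with Monday 2034-06-26.
Last Monday of July 2034: 2034-07-31.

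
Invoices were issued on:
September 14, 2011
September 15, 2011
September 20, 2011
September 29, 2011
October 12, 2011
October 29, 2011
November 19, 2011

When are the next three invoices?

December 14, 2011; January 12, 2012; February 14, 2012

Gaps: 1, 5, 9, 13, 17, 21 days — each gap is 4 larger than the previous one.
Next gap: 25 days. November 19, 2011 + 25 days = December 14, 2011.
Next gap: 29 days. December 14, 2011 + 29 days = January 12, 2012.
Next gap: 33 days. January 12, 2012 + 33 days = February 14, 2012.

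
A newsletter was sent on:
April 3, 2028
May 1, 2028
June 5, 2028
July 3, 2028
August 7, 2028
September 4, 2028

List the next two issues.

October 2, 2028; November 6, 2028

These are Mondays at 28- or 35-day spacing (28, 35, 28, 35, 28).
The pattern: 1st Monday of the month.
October 2028 — 1st Monday is October 2, 2028.
1st Monday of November 2028: November 6, 2028.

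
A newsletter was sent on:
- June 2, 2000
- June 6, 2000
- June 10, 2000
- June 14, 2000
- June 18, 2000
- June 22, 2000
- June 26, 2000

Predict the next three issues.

The spacing is 4, 4, 4, 4, 4, 4 days — always 4 days.
June 26, 2000 + 4 days = June 30, 2000.
June 30, 2000 + 4 days = July 4, 2000.
July 4, 2000 + 4 days = July 8, 2000.

June 30, 2000; July 4, 2000; July 8, 2000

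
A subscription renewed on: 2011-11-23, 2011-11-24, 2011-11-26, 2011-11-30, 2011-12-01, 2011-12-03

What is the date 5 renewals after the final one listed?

Every event lands on a Wednesday or Thursday or Saturday (gaps cycle 1, 2, 4, 1, 2).
So the schedule is: every Wednesday, Thursday and Saturday.
Next Wednesday: 2011-12-07.
Next Thursday: 2011-12-08.
The following Saturday is 2011-12-10.
The following Wednesday is 2011-12-14.
The following Thursday is 2011-12-15.

2011-12-15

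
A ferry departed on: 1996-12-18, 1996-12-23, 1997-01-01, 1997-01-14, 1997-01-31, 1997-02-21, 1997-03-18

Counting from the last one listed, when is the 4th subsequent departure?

Intervals are 5, 9, 13, 17, 21, 25 days — an arithmetic progression with common difference 4.
Next gap: 29 days. 1997-03-18 + 29 days = 1997-04-16.
Next gap: 33 days. 1997-04-16 + 33 days = 1997-05-19.
Next gap: 37 days. 1997-05-19 + 37 days = 1997-06-25.
Next gap: 41 days. 1997-06-25 + 41 days = 1997-08-05.

1997-08-05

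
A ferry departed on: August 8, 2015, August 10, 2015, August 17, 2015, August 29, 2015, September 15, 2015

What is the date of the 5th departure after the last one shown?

February 22, 2016

Intervals are 2, 7, 12, 17 days — an arithmetic progression with common difference 5.
Next gap: 22 days. September 15, 2015 + 22 days = October 7, 2015.
Next gap: 27 days. October 7, 2015 + 27 days = November 3, 2015.
Next gap: 32 days. November 3, 2015 + 32 days = December 5, 2015.
Next gap: 37 days. December 5, 2015 + 37 days = January 11, 2016.
Next gap: 42 days. January 11, 2016 + 42 days = February 22, 2016.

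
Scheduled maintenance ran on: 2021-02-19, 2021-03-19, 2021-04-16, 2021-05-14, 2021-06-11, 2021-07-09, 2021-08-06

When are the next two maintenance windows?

Every event comes 28 days after the last (28, 28, 28, 28, 28, 28).
2021-08-06 + 28 days = 2021-09-03.
2021-09-03 + 28 days = 2021-10-01.

2021-09-03, 2021-10-01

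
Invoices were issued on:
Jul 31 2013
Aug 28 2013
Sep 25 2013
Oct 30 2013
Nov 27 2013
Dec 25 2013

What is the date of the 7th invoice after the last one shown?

Jul 30 2014

All Wednesdays; the gaps (28, 28, 35, 28, 28) vary with month length.
This is the last Wednesday of each month.
January 2014 ends with Wednesday Jan 29 2014.
Last Wednesday of February 2014: Feb 26 2014.
Last Wednesday of March 2014: Mar 26 2014.
Last Wednesday of April 2014: Apr 30 2014.
Last Wednesday of May 2014: May 28 2014.
June 2014 ends with Wednesday Jun 25 2014.
Last Wednesday of July 2014: Jul 30 2014.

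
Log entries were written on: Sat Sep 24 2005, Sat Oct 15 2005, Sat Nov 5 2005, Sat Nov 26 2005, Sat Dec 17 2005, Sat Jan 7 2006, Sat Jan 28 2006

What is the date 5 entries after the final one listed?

Sat May 13 2006

Every event comes 21 days after the last (21, 21, 21, 21, 21, 21).
Sat Jan 28 2006 + 21 days = Sat Feb 18 2006.
Sat Feb 18 2006 + 21 days = Sat Mar 11 2006.
Sat Mar 11 2006 + 21 days = Sat Apr 1 2006.
Sat Apr 1 2006 + 21 days = Sat Apr 22 2006.
Sat Apr 22 2006 + 21 days = Sat May 13 2006.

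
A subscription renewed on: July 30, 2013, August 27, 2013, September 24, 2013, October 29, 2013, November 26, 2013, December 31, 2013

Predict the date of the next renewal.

Every date is a Tuesday; gaps 28, 28, 35, 28, 35 days.
Each is the last Tuesday of its month (at least one falls on the 29th or later, ruling out '4th Tuesday').
Last Tuesday of January 2014: January 28, 2014.

January 28, 2014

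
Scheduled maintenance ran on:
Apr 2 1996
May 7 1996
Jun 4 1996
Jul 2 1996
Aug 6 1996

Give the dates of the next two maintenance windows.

Sep 3 1996, Oct 1 1996

All dates are Tuesdays, 35, 28, 28, 35 days apart.
Specifically, the 1st Tuesday of each month.
1st Tuesday of September 1996: Sep 3 1996.
1st Tuesday of October 1996: Oct 1 1996.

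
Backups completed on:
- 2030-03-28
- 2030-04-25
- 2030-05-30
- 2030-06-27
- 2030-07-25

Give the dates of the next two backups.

All Thursdays; the gaps (28, 35, 28, 28) vary with month length.
This is the last Thursday of each month.
Last Thursday of August 2030: 2030-08-29.
September 2030 ends with Thursday 2030-09-26.

2030-08-29, 2030-09-26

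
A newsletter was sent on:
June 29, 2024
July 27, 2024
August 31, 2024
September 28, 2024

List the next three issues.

Every date is a Saturday; gaps 28, 35, 28 days.
Each is the last Saturday of its month (at least one falls on the 29th or later, ruling out '4th Saturday').
Last Saturday of October 2024: October 26, 2024.
November 2024 ends with Saturday November 30, 2024.
Last Saturday of December 2024: December 28, 2024.

October 26, 2024; November 30, 2024; December 28, 2024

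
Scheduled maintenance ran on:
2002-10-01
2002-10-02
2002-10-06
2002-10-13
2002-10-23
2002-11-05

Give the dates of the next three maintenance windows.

2002-11-21, 2002-12-10, 2003-01-01

The spacing grows by 3 each time: 1, 4, 7, 10, 13 days.
Next gap: 16 days. 2002-11-05 + 16 days = 2002-11-21.
Next gap: 19 days. 2002-11-21 + 19 days = 2002-12-10.
Next gap: 22 days. 2002-12-10 + 22 days = 2003-01-01.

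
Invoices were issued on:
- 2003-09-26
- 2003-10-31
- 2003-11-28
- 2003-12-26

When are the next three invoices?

2004-01-30, 2004-02-27, 2004-03-26

These are Fridays with 35, 28, 28-day gaps.
Each is the final Friday of its month — 2003-10-31 is past the 28th, so '4th Friday' doesn't fit.
January 2004 ends with Friday 2004-01-30.
Last Friday of February 2004: 2004-02-27.
Last Friday of March 2004: 2004-03-26.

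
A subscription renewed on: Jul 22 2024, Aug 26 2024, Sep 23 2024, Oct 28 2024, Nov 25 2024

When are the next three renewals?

Gaps: 35, 28, 35, 28 days — a mix of 28 and 35. Every date is a Monday.
Each is the 4th Monday of its month.
4th Monday of December 2024: Dec 23 2024.
January 2025 — 4th Monday is Jan 27 2025.
February 2025 — 4th Monday is Feb 24 2025.

Dec 23 2024, Jan 27 2025, Feb 24 2025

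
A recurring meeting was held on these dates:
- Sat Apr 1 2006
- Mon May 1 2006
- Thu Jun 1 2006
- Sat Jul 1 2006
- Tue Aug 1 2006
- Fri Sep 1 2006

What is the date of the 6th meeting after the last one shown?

Thu Mar 1 2007

Each date is the 1st; the gaps (30, 31, 30, 31, 31) track the month lengths.
The rule is the 1st of each month.
October 2006: Sun Oct 1 2006.
November 2006: Wed Nov 1 2006.
December 2006: Fri Dec 1 2006.
Next: January 2007 → Mon Jan 1 2007.
February 2007: Thu Feb 1 2007.
March 2007: Thu Mar 1 2007.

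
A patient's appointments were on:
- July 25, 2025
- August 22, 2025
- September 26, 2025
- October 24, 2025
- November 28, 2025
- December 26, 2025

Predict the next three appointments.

These are Fridays at 28- or 35-day spacing (28, 35, 28, 35, 28).
The pattern: 4th Friday of the month.
4th Friday of January 2026: January 23, 2026.
February 2026 — 4th Friday is February 27, 2026.
March 2026 — 4th Friday is March 27, 2026.

January 23, 2026; February 27, 2026; March 27, 2026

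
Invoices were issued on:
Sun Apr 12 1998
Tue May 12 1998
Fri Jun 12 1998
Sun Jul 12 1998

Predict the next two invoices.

Gaps: 30, 31, 30 days — not constant. Every event is on the 12th of the month.
Pattern: the 12th of each month.
August 1998: Wed Aug 12 1998.
September 1998: Sat Sep 12 1998.

Wed Aug 12 1998, Sat Sep 12 1998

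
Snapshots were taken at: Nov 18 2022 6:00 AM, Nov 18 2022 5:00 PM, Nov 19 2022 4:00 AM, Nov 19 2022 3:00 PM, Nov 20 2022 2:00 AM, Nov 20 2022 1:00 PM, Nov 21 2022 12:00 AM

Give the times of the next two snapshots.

Gaps: 11, 11, 11, 11, 11, 11 hours — each event is 11 hours after the previous one.
Nov 21 2022 12:00 AM + 11 h = Nov 21 2022 11:00 AM.
Nov 21 2022 11:00 AM + 11 h = Nov 21 2022 10:00 PM.

Nov 21 2022 11:00 AM, Nov 21 2022 10:00 PM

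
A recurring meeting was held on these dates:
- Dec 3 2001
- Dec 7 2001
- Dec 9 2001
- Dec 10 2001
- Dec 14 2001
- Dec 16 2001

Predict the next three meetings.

Dec 17 2001, Dec 21 2001, Dec 23 2001

The gap pattern 4, 2, 1, 4, 2 repeats every 3 events.
These are the Mondays, Fridays and Sundays of each week.
Next Monday: Dec 17 2001.
The following Friday is Dec 21 2001.
Next Sunday: Dec 23 2001.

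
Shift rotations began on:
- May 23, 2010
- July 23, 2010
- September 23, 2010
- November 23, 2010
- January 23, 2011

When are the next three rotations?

March 23, 2011; May 23, 2011; July 23, 2011

Gaps: 61, 62, 61, 61 days — not constant. Every event is on the 23rd of the month.
Pattern: the 23rd of every 2 months.
March 2011: March 23, 2011.
May 2011: May 23, 2011.
Next: July 2011 → July 23, 2011.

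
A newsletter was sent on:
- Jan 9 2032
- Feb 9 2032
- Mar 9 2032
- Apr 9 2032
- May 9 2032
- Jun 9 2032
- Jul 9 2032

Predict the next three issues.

Aug 9 2032, Sep 9 2032, Oct 9 2032

Gaps: 31, 29, 31, 30, 31, 30 days — not constant. Every event is on the 9th of the month.
Pattern: the 9th of each month.
August 2032: Aug 9 2032.
September 2032: Sep 9 2032.
October 2032: Oct 9 2032.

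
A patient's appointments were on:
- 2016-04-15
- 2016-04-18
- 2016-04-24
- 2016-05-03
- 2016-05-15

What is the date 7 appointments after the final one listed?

Intervals are 3, 6, 9, 12 days — an arithmetic progression with common difference 3.
Next gap: 15 days. 2016-05-15 + 15 days = 2016-05-30.
Next gap: 18 days. 2016-05-30 + 18 days = 2016-06-17.
Next gap: 21 days. 2016-06-17 + 21 days = 2016-07-08.
Next gap: 24 days. 2016-07-08 + 24 days = 2016-08-01.
Next gap: 27 days. 2016-08-01 + 27 days = 2016-08-28.
Next gap: 30 days. 2016-08-28 + 30 days = 2016-09-27.
Next gap: 33 days. 2016-09-27 + 33 days = 2016-10-30.

2016-10-30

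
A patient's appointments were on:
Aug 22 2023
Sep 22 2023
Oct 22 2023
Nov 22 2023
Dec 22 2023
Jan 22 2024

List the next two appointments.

Gaps: 31, 30, 31, 30, 31 days — not constant. Every event is on the 22nd of the month.
Pattern: the 22nd of each month.
February 2024: Feb 22 2024.
Next: March 2024 → Mar 22 2024.

Feb 22 2024, Mar 22 2024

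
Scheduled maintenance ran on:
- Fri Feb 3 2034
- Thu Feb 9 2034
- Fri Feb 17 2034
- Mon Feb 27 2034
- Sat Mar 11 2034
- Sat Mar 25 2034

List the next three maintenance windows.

Mon Apr 10 2034, Fri Apr 28 2034, Thu May 18 2034

Gaps: 6, 8, 10, 12, 14 days — each gap is 2 larger than the previous one.
Next gap: 16 days. Sat Mar 25 2034 + 16 days = Mon Apr 10 2034.
Next gap: 18 days. Mon Apr 10 2034 + 18 days = Fri Apr 28 2034.
Next gap: 20 days. Fri Apr 28 2034 + 20 days = Thu May 18 2034.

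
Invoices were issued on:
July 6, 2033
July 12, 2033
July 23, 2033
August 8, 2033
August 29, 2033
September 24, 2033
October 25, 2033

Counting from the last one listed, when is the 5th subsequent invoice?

The spacing grows by 5 each time: 6, 11, 16, 21, 26, 31 days.
Next gap: 36 days. October 25, 2033 + 36 days = November 30, 2033.
Next gap: 41 days. November 30, 2033 + 41 days = January 10, 2034.
Next gap: 46 days. January 10, 2034 + 46 days = February 25, 2034.
Next gap: 51 days. February 25, 2034 + 51 days = April 17, 2034.
Next gap: 56 days. April 17, 2034 + 56 days = June 12, 2034.

June 12, 2034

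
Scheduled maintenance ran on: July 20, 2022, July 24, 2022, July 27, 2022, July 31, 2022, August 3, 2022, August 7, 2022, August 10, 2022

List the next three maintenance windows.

The gap pattern 4, 3, 4, 3, 4, 3 repeats every 2 events.
These are the Wednesdays and Sundays of each week.
The following Sunday is August 14, 2022.
Next Wednesday: August 17, 2022.
The following Sunday is August 21, 2022.

August 14, 2022; August 17, 2022; August 21, 2022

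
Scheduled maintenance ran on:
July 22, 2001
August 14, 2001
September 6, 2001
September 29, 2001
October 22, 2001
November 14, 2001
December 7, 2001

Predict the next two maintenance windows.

Every event comes 23 days after the last (23, 23, 23, 23, 23, 23).
December 7, 2001 + 23 days = December 30, 2001.
December 30, 2001 + 23 days = January 22, 2002.

December 30, 2001; January 22, 2002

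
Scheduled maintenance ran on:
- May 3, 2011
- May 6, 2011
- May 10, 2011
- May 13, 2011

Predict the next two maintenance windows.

May 17, 2011; May 20, 2011

Every event lands on a Tuesday or Friday (gaps cycle 3, 4, 3).
So the schedule is: every Tuesday and Friday.
The following Tuesday is May 17, 2011.
The following Friday is May 20, 2011.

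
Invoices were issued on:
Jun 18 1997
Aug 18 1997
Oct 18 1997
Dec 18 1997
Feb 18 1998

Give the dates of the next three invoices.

Each date is the 18th; the gaps (61, 61, 61, 62) track the month lengths.
The rule is the 18th of every 2 months.
April 1998: Apr 18 1998.
June 1998: Jun 18 1998.
Next: August 1998 → Aug 18 1998.

Apr 18 1998, Jun 18 1998, Aug 18 1998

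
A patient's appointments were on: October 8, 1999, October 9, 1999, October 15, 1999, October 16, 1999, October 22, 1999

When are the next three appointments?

Every event lands on a Friday or Saturday (gaps cycle 1, 6, 1, 6).
So the schedule is: every Friday and Saturday.
The following Saturday is October 23, 1999.
The following Friday is October 29, 1999.
The following Saturday is October 30, 1999.

October 23, 1999; October 29, 1999; October 30, 1999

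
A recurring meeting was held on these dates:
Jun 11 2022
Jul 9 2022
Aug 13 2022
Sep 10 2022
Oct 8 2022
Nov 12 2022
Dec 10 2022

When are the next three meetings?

Jan 14 2023, Feb 11 2023, Mar 11 2023

These are Saturdays at 28- or 35-day spacing (28, 35, 28, 28, 35, 28).
The pattern: 2nd Saturday of the month.
January 2023 — 2nd Saturday is Jan 14 2023.
2nd Saturday of February 2023: Feb 11 2023.
March 2023 — 2nd Saturday is Mar 11 2023.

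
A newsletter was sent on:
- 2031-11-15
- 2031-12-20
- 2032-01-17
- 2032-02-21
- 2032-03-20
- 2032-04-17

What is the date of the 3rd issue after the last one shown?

2032-07-17

These are Saturdays at 28- or 35-day spacing (35, 28, 35, 28, 28).
The pattern: 3rd Saturday of the month.
May 2032 — 3rd Saturday is 2032-05-15.
3rd Saturday of June 2032: 2032-06-19.
July 2032 — 3rd Saturday is 2032-07-17.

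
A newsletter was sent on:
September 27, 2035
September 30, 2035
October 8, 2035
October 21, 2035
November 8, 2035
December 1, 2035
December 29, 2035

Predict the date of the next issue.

Gaps: 3, 8, 13, 18, 23, 28 days — each gap is 5 larger than the previous one.
Next gap: 33 days. December 29, 2035 + 33 days = January 31, 2036.

January 31, 2036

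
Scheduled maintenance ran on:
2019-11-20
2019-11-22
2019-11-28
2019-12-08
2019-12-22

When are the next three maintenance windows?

Gaps: 2, 6, 10, 14 days — each gap is 4 larger than the previous one.
Next gap: 18 days. 2019-12-22 + 18 days = 2020-01-09.
Next gap: 22 days. 2020-01-09 + 22 days = 2020-01-31.
Next gap: 26 days. 2020-01-31 + 26 days = 2020-02-26.

2020-01-09, 2020-01-31, 2020-02-26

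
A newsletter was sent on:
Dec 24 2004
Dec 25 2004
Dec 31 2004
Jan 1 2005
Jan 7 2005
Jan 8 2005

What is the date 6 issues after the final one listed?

Gaps: 1, 6, 1, 6, 1 days — not constant, but cyclic with period 2.
The events fall on every Friday and Saturday.
Next Friday: Jan 14 2005.
Next Saturday: Jan 15 2005.
The following Friday is Jan 21 2005.
The following Saturday is Jan 22 2005.
The following Friday is Jan 28 2005.
Next Saturday: Jan 29 2005.

Jan 29 2005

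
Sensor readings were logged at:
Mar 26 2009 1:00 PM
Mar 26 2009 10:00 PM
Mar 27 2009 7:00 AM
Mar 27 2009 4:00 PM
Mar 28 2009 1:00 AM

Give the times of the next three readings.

Spacing: 9, 9, 9, 9 h — constant 9 h.
Mar 28 2009 1:00 AM + 9 h = Mar 28 2009 10:00 AM.
Mar 28 2009 10:00 AM + 9 h = Mar 28 2009 7:00 PM.
Mar 28 2009 7:00 PM + 9 h = Mar 29 2009 4:00 AM.

Mar 28 2009 10:00 AM, Mar 28 2009 7:00 PM, Mar 29 2009 4:00 AM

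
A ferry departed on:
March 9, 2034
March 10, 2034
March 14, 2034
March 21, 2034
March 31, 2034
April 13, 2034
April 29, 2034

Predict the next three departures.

May 18, 2034; June 9, 2034; July 4, 2034

Gaps: 1, 4, 7, 10, 13, 16 days — each gap is 3 larger than the previous one.
Next gap: 19 days. April 29, 2034 + 19 days = May 18, 2034.
Next gap: 22 days. May 18, 2034 + 22 days = June 9, 2034.
Next gap: 25 days. June 9, 2034 + 25 days = July 4, 2034.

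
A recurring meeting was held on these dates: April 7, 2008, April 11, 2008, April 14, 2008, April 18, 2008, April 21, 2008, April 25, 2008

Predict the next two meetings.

April 28, 2008; May 2, 2008

Gaps: 4, 3, 4, 3, 4 days — not constant, but cyclic with period 2.
The events fall on every Monday and Friday.
The following Monday is April 28, 2008.
Next Friday: May 2, 2008.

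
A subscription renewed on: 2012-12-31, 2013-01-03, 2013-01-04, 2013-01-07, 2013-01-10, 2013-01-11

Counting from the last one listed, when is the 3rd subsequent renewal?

2013-01-18

The gap pattern 3, 1, 3, 3, 1 repeats every 3 events.
These are the Mondays, Thursdays and Fridays of each week.
Next Monday: 2013-01-14.
The following Thursday is 2013-01-17.
The following Friday is 2013-01-18.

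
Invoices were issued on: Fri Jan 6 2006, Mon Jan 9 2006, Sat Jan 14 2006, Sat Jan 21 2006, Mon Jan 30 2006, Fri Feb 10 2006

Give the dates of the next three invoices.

Thu Feb 23 2006, Fri Mar 10 2006, Mon Mar 27 2006

Intervals are 3, 5, 7, 9, 11 days — an arithmetic progression with common difference 2.
Next gap: 13 days. Fri Feb 10 2006 + 13 days = Thu Feb 23 2006.
Next gap: 15 days. Thu Feb 23 2006 + 15 days = Fri Mar 10 2006.
Next gap: 17 days. Fri Mar 10 2006 + 17 days = Mon Mar 27 2006.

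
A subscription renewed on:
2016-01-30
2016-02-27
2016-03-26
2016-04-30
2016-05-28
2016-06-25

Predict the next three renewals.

2016-07-30, 2016-08-27, 2016-09-24

These are Saturdays with 28, 28, 35, 28, 28-day gaps.
Each is the final Saturday of its month — 2016-01-30 is past the 28th, so '4th Saturday' doesn't fit.
July 2016 ends with Saturday 2016-07-30.
Last Saturday of August 2016: 2016-08-27.
Last Saturday of September 2016: 2016-09-24.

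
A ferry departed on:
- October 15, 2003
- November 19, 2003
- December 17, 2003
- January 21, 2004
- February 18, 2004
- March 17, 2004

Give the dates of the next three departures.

All dates are Wednesdays, 35, 28, 35, 28, 28 days apart.
Specifically, the 3rd Wednesday of each month.
3rd Wednesday of April 2004: April 21, 2004.
May 2004 — 3rd Wednesday is May 19, 2004.
June 2004 — 3rd Wednesday is June 16, 2004.

April 21, 2004; May 19, 2004; June 16, 2004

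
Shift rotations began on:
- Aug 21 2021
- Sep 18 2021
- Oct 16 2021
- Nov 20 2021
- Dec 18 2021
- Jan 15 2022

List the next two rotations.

These are Saturdays at 28- or 35-day spacing (28, 28, 35, 28, 28).
The pattern: 3rd Saturday of the month.
3rd Saturday of February 2022: Feb 19 2022.
3rd Saturday of March 2022: Mar 19 2022.

Feb 19 2022, Mar 19 2022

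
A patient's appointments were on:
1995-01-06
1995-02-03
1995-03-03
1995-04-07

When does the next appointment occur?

1995-05-05

Gaps: 28, 28, 35 days — a mix of 28 and 35. Every date is a Friday.
Each is the 1st Friday of its month.
1st Friday of May 1995: 1995-05-05.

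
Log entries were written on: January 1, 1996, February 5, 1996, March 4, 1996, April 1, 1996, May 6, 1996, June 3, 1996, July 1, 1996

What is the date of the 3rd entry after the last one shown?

October 7, 1996

All dates are Mondays, 35, 28, 28, 35, 28, 28 days apart.
Specifically, the 1st Monday of each month.
August 1996 — 1st Monday is August 5, 1996.
September 1996 — 1st Monday is September 2, 1996.
October 1996 — 1st Monday is October 7, 1996.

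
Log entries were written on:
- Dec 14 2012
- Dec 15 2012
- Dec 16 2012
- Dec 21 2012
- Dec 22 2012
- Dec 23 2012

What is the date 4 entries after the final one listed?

Jan 4 2013

Gaps: 1, 1, 5, 1, 1 days — not constant, but cyclic with period 3.
The events fall on every Friday, Saturday and Sunday.
Next Friday: Dec 28 2012.
Next Saturday: Dec 29 2012.
Next Sunday: Dec 30 2012.
Next Friday: Jan 4 2013.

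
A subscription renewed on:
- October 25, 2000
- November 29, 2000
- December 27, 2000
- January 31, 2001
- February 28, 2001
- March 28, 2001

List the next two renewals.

These are Wednesdays with 35, 28, 35, 28, 28-day gaps.
Each is the final Wednesday of its month — November 29, 2000 is past the 28th, so '4th Wednesday' doesn't fit.
April 2001 ends with Wednesday April 25, 2001.
Last Wednesday of May 2001: May 30, 2001.

April 25, 2001; May 30, 2001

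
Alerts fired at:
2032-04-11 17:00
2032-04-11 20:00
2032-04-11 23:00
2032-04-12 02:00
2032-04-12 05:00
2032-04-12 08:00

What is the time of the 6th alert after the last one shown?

2032-04-13 02:00

Spacing: 3, 3, 3, 3, 3 h — constant 3 h.
2032-04-12 08:00 + 3 h = 2032-04-12 11:00.
2032-04-12 11:00 + 3 h = 2032-04-12 14:00.
2032-04-12 14:00 + 3 h = 2032-04-12 17:00.
2032-04-12 17:00 + 3 h = 2032-04-12 20:00.
2032-04-12 20:00 + 3 h = 2032-04-12 23:00.
2032-04-12 23:00 + 3 h = 2032-04-13 02:00.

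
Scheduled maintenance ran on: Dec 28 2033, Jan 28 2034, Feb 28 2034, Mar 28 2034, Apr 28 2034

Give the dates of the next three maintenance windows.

May 28 2034, Jun 28 2034, Jul 28 2034

Each date is the 28th; the gaps (31, 31, 28, 31) track the month lengths.
The rule is the 28th of each month.
Next: May 2034 → May 28 2034.
June 2034: Jun 28 2034.
July 2034: Jul 28 2034.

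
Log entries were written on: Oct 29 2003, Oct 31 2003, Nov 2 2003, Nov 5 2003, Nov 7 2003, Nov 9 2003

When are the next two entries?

Nov 12 2003, Nov 14 2003

Every event lands on a Wednesday or Friday or Sunday (gaps cycle 2, 2, 3, 2, 2).
So the schedule is: every Wednesday, Friday and Sunday.
The following Wednesday is Nov 12 2003.
The following Friday is Nov 14 2003.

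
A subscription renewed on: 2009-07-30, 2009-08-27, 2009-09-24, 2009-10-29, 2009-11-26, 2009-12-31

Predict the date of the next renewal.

2010-01-28

All Thursdays; the gaps (28, 28, 35, 28, 35) vary with month length.
This is the last Thursday of each month.
Last Thursday of January 2010: 2010-01-28.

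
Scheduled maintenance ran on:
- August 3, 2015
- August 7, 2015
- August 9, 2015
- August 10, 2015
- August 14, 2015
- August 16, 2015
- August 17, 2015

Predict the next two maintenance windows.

August 21, 2015; August 23, 2015

The gap pattern 4, 2, 1, 4, 2, 1 repeats every 3 events.
These are the Mondays, Fridays and Sundays of each week.
The following Friday is August 21, 2015.
Next Sunday: August 23, 2015.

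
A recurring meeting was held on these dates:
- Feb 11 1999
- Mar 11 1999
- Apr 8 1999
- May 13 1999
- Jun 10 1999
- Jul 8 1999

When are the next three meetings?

These are Thursdays at 28- or 35-day spacing (28, 28, 35, 28, 28).
The pattern: 2nd Thursday of the month.
August 1999 — 2nd Thursday is Aug 12 1999.
2nd Thursday of September 1999: Sep 9 1999.
2nd Thursday of October 1999: Oct 14 1999.

Aug 12 1999, Sep 9 1999, Oct 14 1999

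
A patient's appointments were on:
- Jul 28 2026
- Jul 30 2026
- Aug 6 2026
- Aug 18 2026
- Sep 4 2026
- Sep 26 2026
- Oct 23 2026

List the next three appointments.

Nov 24 2026, Dec 31 2026, Feb 11 2027

Gaps: 2, 7, 12, 17, 22, 27 days — each gap is 5 larger than the previous one.
Next gap: 32 days. Oct 23 2026 + 32 days = Nov 24 2026.
Next gap: 37 days. Nov 24 2026 + 37 days = Dec 31 2026.
Next gap: 42 days. Dec 31 2026 + 42 days = Feb 11 2027.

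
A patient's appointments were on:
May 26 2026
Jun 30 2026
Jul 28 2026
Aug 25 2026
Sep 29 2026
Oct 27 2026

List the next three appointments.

Every date is a Tuesday; gaps 35, 28, 28, 35, 28 days.
Each is the last Tuesday of its month (at least one falls on the 29th or later, ruling out '4th Tuesday').
Last Tuesday of November 2026: Nov 24 2026.
Last Tuesday of December 2026: Dec 29 2026.
January 2027 ends with Tuesday Jan 26 2027.

Nov 24 2026, Dec 29 2026, Jan 26 2027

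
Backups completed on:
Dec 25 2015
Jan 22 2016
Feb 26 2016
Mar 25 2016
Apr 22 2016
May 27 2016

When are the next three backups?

All dates are Fridays, 28, 35, 28, 28, 35 days apart.
Specifically, the 4th Friday of each month.
June 2016 — 4th Friday is Jun 24 2016.
4th Friday of July 2016: Jul 22 2016.
August 2016 — 4th Friday is Aug 26 2016.

Jun 24 2016, Jul 22 2016, Aug 26 2016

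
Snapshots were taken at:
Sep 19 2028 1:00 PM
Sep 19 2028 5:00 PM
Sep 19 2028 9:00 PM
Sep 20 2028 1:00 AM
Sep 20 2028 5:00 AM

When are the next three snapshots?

Gaps: 4, 4, 4, 4 hours — each event is 4 hours after the previous one.
Sep 20 2028 5:00 AM + 4 h = Sep 20 2028 9:00 AM.
Sep 20 2028 9:00 AM + 4 h = Sep 20 2028 1:00 PM.
Sep 20 2028 1:00 PM + 4 h = Sep 20 2028 5:00 PM.

Sep 20 2028 9:00 AM, Sep 20 2028 1:00 PM, Sep 20 2028 5:00 PM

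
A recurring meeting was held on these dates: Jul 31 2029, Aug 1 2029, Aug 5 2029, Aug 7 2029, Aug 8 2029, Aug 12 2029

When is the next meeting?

Every event lands on a Tuesday or Wednesday or Sunday (gaps cycle 1, 4, 2, 1, 4).
So the schedule is: every Tuesday, Wednesday and Sunday.
Next Tuesday: Aug 14 2029.

Aug 14 2029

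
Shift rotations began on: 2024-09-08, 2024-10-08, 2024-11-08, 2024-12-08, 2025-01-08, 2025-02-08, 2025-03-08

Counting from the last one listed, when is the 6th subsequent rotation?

2025-09-08

The day-of-month is always 8 (30, 31, 30, 31, 31, 28 days between events).
So this recurs on the 8th of each month.
Next: April 2025 → 2025-04-08.
Next: May 2025 → 2025-05-08.
June 2025: 2025-06-08.
Next: July 2025 → 2025-07-08.
August 2025: 2025-08-08.
September 2025: 2025-09-08.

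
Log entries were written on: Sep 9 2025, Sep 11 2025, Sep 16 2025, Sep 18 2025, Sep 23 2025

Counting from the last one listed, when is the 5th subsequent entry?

Oct 9 2025

Every event lands on a Tuesday or Thursday (gaps cycle 2, 5, 2, 5).
So the schedule is: every Tuesday and Thursday.
Next Thursday: Sep 25 2025.
The following Tuesday is Sep 30 2025.
Next Thursday: Oct 2 2025.
The following Tuesday is Oct 7 2025.
Next Thursday: Oct 9 2025.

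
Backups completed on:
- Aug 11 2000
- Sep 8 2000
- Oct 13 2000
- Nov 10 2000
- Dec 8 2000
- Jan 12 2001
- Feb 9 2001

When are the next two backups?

Gaps: 28, 35, 28, 28, 35, 28 days — a mix of 28 and 35. Every date is a Friday.
Each is the 2nd Friday of its month.
2nd Friday of March 2001: Mar 9 2001.
2nd Friday of April 2001: Apr 13 2001.

Mar 9 2001, Apr 13 2001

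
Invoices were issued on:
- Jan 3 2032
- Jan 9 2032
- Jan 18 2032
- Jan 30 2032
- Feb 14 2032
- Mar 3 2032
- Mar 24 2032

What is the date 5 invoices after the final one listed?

The spacing grows by 3 each time: 6, 9, 12, 15, 18, 21 days.
Next gap: 24 days. Mar 24 2032 + 24 days = Apr 17 2032.
Next gap: 27 days. Apr 17 2032 + 27 days = May 14 2032.
Next gap: 30 days. May 14 2032 + 30 days = Jun 13 2032.
Next gap: 33 days. Jun 13 2032 + 33 days = Jul 16 2032.
Next gap: 36 days. Jul 16 2032 + 36 days = Aug 21 2032.

Aug 21 2032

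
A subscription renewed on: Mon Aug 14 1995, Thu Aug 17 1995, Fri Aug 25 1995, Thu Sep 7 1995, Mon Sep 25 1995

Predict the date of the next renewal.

Wed Oct 18 1995

Gaps: 3, 8, 13, 18 days — each gap is 5 larger than the previous one.
Next gap: 23 days. Mon Sep 25 1995 + 23 days = Wed Oct 18 1995.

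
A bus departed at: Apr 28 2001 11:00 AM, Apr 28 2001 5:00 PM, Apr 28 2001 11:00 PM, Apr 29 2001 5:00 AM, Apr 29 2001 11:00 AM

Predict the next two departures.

Apr 29 2001 5:00 PM, Apr 29 2001 11:00 PM

Gaps: 6, 6, 6, 6 hours — each event is 6 hours after the previous one.
Apr 29 2001 11:00 AM + 6 h = Apr 29 2001 5:00 PM.
Apr 29 2001 5:00 PM + 6 h = Apr 29 2001 11:00 PM.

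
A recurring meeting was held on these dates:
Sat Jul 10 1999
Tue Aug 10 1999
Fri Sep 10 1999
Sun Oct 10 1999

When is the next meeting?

Wed Nov 10 1999

The day-of-month is always 10 (31, 31, 30 days between events).
So this recurs on the 10th of each month.
Next: November 1999 → Wed Nov 10 1999.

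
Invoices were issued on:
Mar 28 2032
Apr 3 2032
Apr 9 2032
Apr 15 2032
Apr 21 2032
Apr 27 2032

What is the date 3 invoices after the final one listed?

The spacing is 6, 6, 6, 6, 6 days — always 6 days.
Apr 27 2032 + 6 days = May 3 2032.
May 3 2032 + 6 days = May 9 2032.
May 9 2032 + 6 days = May 15 2032.

May 15 2032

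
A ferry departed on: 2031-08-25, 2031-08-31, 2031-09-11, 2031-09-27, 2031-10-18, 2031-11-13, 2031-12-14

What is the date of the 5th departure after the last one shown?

2032-07-31

Gaps: 6, 11, 16, 21, 26, 31 days — each gap is 5 larger than the previous one.
Next gap: 36 days. 2031-12-14 + 36 days = 2032-01-19.
Next gap: 41 days. 2032-01-19 + 41 days = 2032-02-29.
Next gap: 46 days. 2032-02-29 + 46 days = 2032-04-15.
Next gap: 51 days. 2032-04-15 + 51 days = 2032-06-05.
Next gap: 56 days. 2032-06-05 + 56 days = 2032-07-31.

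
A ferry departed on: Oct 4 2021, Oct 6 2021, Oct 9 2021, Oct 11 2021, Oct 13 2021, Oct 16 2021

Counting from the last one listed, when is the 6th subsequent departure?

Oct 30 2021

Every event lands on a Monday or Wednesday or Saturday (gaps cycle 2, 3, 2, 2, 3).
So the schedule is: every Monday, Wednesday and Saturday.
The following Monday is Oct 18 2021.
The following Wednesday is Oct 20 2021.
The following Saturday is Oct 23 2021.
Next Monday: Oct 25 2021.
The following Wednesday is Oct 27 2021.
The following Saturday is Oct 30 2021.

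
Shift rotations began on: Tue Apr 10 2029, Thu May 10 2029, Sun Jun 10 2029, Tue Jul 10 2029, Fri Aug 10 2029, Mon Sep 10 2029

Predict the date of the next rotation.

Wed Oct 10 2029

The day-of-month is always 10 (30, 31, 30, 31, 31 days between events).
So this recurs on the 10th of each month.
October 2029: Wed Oct 10 2029.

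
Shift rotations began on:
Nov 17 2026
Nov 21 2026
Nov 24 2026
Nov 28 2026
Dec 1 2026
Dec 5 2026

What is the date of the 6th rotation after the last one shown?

Gaps: 4, 3, 4, 3, 4 days — not constant, but cyclic with period 2.
The events fall on every Tuesday and Saturday.
Next Tuesday: Dec 8 2026.
The following Saturday is Dec 12 2026.
The following Tuesday is Dec 15 2026.
Next Saturday: Dec 19 2026.
Next Tuesday: Dec 22 2026.
Next Saturday: Dec 26 2026.

Dec 26 2026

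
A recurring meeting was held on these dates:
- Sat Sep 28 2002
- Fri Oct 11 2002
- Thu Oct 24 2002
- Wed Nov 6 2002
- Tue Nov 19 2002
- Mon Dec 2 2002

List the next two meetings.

The spacing is 13, 13, 13, 13, 13 days — always 13 days.
Mon Dec 2 2002 + 13 days = Sun Dec 15 2002.
Sun Dec 15 2002 + 13 days = Sat Dec 28 2002.

Sun Dec 15 2002, Sat Dec 28 2002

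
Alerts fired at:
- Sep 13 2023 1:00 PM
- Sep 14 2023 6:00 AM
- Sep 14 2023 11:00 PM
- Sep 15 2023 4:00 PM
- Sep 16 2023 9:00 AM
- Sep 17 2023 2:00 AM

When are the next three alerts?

Sep 17 2023 7:00 PM, Sep 18 2023 12:00 PM, Sep 19 2023 5:00 AM

Spacing: 17, 17, 17, 17, 17 h — constant 17 h.
Sep 17 2023 2:00 AM + 17 h = Sep 17 2023 7:00 PM.
Sep 17 2023 7:00 PM + 17 h = Sep 18 2023 12:00 PM.
Sep 18 2023 12:00 PM + 17 h = Sep 19 2023 5:00 AM.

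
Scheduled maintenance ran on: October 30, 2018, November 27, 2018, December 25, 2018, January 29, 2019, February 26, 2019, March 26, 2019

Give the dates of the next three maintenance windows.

April 30, 2019; May 28, 2019; June 25, 2019

All Tuesdays; the gaps (28, 28, 35, 28, 28) vary with month length.
This is the last Tuesday of each month.
April 2019 ends with Tuesday April 30, 2019.
Last Tuesday of May 2019: May 28, 2019.
Last Tuesday of June 2019: June 25, 2019.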